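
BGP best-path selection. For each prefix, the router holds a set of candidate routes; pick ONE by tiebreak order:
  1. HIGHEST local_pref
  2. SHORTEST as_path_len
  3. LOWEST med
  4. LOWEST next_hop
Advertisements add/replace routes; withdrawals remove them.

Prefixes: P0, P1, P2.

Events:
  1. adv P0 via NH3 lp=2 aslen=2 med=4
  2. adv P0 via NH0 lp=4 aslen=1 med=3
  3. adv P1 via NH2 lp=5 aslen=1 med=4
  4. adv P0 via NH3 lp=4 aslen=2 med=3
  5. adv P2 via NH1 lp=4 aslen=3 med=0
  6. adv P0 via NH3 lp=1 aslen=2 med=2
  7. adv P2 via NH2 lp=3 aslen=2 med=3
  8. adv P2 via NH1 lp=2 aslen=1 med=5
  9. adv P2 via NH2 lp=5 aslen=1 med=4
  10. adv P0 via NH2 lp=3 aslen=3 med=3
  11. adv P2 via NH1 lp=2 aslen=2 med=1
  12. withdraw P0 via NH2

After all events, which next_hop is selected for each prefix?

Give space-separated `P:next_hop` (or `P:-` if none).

Op 1: best P0=NH3 P1=- P2=-
Op 2: best P0=NH0 P1=- P2=-
Op 3: best P0=NH0 P1=NH2 P2=-
Op 4: best P0=NH0 P1=NH2 P2=-
Op 5: best P0=NH0 P1=NH2 P2=NH1
Op 6: best P0=NH0 P1=NH2 P2=NH1
Op 7: best P0=NH0 P1=NH2 P2=NH1
Op 8: best P0=NH0 P1=NH2 P2=NH2
Op 9: best P0=NH0 P1=NH2 P2=NH2
Op 10: best P0=NH0 P1=NH2 P2=NH2
Op 11: best P0=NH0 P1=NH2 P2=NH2
Op 12: best P0=NH0 P1=NH2 P2=NH2

Answer: P0:NH0 P1:NH2 P2:NH2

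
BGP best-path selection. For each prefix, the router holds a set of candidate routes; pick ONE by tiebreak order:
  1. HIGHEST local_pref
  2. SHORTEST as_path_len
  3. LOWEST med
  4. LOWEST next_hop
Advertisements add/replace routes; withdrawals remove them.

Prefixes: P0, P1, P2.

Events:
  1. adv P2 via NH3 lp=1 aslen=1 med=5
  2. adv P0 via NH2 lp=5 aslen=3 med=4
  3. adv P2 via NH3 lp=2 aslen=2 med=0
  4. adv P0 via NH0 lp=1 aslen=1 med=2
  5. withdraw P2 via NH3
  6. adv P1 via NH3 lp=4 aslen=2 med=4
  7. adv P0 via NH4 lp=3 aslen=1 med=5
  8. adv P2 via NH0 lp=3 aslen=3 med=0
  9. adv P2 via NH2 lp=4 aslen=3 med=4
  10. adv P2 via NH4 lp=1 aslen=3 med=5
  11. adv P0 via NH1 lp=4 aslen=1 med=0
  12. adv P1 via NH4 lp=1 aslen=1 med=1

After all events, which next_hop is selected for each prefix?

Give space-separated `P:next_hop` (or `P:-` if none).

Op 1: best P0=- P1=- P2=NH3
Op 2: best P0=NH2 P1=- P2=NH3
Op 3: best P0=NH2 P1=- P2=NH3
Op 4: best P0=NH2 P1=- P2=NH3
Op 5: best P0=NH2 P1=- P2=-
Op 6: best P0=NH2 P1=NH3 P2=-
Op 7: best P0=NH2 P1=NH3 P2=-
Op 8: best P0=NH2 P1=NH3 P2=NH0
Op 9: best P0=NH2 P1=NH3 P2=NH2
Op 10: best P0=NH2 P1=NH3 P2=NH2
Op 11: best P0=NH2 P1=NH3 P2=NH2
Op 12: best P0=NH2 P1=NH3 P2=NH2

Answer: P0:NH2 P1:NH3 P2:NH2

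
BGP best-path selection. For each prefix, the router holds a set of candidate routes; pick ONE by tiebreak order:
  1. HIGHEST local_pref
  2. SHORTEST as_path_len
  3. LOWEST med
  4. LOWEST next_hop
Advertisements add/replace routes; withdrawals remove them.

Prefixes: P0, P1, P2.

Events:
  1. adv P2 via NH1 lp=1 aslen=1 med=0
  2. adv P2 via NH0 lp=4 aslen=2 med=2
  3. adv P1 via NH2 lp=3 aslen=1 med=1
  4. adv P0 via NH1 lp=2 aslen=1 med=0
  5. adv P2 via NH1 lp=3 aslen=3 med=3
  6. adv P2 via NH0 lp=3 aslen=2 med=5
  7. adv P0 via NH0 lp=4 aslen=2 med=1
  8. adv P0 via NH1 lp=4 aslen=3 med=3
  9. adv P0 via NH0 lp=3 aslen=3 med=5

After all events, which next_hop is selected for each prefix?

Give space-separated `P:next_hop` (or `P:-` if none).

Answer: P0:NH1 P1:NH2 P2:NH0

Derivation:
Op 1: best P0=- P1=- P2=NH1
Op 2: best P0=- P1=- P2=NH0
Op 3: best P0=- P1=NH2 P2=NH0
Op 4: best P0=NH1 P1=NH2 P2=NH0
Op 5: best P0=NH1 P1=NH2 P2=NH0
Op 6: best P0=NH1 P1=NH2 P2=NH0
Op 7: best P0=NH0 P1=NH2 P2=NH0
Op 8: best P0=NH0 P1=NH2 P2=NH0
Op 9: best P0=NH1 P1=NH2 P2=NH0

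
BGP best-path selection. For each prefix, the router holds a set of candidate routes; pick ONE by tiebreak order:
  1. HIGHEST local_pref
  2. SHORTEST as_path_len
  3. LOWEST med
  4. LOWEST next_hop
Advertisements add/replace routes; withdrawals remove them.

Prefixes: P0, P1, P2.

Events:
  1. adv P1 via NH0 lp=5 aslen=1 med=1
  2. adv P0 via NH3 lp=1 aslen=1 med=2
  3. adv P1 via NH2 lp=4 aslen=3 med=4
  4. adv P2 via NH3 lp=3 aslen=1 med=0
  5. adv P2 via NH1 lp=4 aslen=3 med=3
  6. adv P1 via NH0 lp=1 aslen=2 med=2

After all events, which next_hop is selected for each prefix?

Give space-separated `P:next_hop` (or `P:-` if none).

Answer: P0:NH3 P1:NH2 P2:NH1

Derivation:
Op 1: best P0=- P1=NH0 P2=-
Op 2: best P0=NH3 P1=NH0 P2=-
Op 3: best P0=NH3 P1=NH0 P2=-
Op 4: best P0=NH3 P1=NH0 P2=NH3
Op 5: best P0=NH3 P1=NH0 P2=NH1
Op 6: best P0=NH3 P1=NH2 P2=NH1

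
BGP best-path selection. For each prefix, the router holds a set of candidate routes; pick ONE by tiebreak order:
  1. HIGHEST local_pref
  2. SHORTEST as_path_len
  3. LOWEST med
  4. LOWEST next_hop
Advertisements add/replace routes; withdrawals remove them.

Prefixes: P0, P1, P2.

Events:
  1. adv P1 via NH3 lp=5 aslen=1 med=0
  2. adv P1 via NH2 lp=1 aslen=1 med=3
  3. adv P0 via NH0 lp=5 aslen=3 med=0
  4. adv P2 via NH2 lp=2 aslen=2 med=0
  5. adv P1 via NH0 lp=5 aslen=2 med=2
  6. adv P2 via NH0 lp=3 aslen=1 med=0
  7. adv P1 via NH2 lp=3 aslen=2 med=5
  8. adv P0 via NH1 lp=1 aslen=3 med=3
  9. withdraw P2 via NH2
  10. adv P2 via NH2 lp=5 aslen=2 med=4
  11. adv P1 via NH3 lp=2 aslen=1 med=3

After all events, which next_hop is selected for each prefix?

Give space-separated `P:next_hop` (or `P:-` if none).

Answer: P0:NH0 P1:NH0 P2:NH2

Derivation:
Op 1: best P0=- P1=NH3 P2=-
Op 2: best P0=- P1=NH3 P2=-
Op 3: best P0=NH0 P1=NH3 P2=-
Op 4: best P0=NH0 P1=NH3 P2=NH2
Op 5: best P0=NH0 P1=NH3 P2=NH2
Op 6: best P0=NH0 P1=NH3 P2=NH0
Op 7: best P0=NH0 P1=NH3 P2=NH0
Op 8: best P0=NH0 P1=NH3 P2=NH0
Op 9: best P0=NH0 P1=NH3 P2=NH0
Op 10: best P0=NH0 P1=NH3 P2=NH2
Op 11: best P0=NH0 P1=NH0 P2=NH2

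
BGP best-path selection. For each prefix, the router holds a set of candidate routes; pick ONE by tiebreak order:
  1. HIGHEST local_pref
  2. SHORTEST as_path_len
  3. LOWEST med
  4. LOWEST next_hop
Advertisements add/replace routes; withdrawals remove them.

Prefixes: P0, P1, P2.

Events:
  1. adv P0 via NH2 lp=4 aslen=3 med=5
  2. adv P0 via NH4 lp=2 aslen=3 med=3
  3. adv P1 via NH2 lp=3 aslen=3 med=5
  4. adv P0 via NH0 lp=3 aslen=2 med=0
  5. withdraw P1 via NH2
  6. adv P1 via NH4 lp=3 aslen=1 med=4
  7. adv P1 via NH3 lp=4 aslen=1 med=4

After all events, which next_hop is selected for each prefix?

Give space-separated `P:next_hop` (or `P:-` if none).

Answer: P0:NH2 P1:NH3 P2:-

Derivation:
Op 1: best P0=NH2 P1=- P2=-
Op 2: best P0=NH2 P1=- P2=-
Op 3: best P0=NH2 P1=NH2 P2=-
Op 4: best P0=NH2 P1=NH2 P2=-
Op 5: best P0=NH2 P1=- P2=-
Op 6: best P0=NH2 P1=NH4 P2=-
Op 7: best P0=NH2 P1=NH3 P2=-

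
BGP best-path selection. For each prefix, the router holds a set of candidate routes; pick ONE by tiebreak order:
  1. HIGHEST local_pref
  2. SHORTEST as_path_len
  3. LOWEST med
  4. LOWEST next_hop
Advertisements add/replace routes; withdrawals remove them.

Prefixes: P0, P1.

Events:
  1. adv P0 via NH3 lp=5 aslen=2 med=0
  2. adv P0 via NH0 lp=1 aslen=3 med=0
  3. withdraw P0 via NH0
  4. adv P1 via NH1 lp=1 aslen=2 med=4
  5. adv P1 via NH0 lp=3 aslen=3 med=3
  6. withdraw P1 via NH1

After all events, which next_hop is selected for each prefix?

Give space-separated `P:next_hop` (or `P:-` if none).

Op 1: best P0=NH3 P1=-
Op 2: best P0=NH3 P1=-
Op 3: best P0=NH3 P1=-
Op 4: best P0=NH3 P1=NH1
Op 5: best P0=NH3 P1=NH0
Op 6: best P0=NH3 P1=NH0

Answer: P0:NH3 P1:NH0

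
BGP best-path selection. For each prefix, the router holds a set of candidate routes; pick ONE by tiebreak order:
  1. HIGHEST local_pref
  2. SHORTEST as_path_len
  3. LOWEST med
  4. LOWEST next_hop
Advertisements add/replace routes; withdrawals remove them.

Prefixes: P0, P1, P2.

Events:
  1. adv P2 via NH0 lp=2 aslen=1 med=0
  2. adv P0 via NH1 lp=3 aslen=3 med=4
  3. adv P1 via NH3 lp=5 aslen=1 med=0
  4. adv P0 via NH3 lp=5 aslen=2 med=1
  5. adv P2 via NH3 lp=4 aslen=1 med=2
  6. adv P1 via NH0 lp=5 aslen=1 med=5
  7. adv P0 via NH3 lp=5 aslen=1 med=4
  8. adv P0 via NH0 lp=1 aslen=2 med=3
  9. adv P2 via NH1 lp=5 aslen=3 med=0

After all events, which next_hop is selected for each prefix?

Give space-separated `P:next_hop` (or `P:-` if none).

Answer: P0:NH3 P1:NH3 P2:NH1

Derivation:
Op 1: best P0=- P1=- P2=NH0
Op 2: best P0=NH1 P1=- P2=NH0
Op 3: best P0=NH1 P1=NH3 P2=NH0
Op 4: best P0=NH3 P1=NH3 P2=NH0
Op 5: best P0=NH3 P1=NH3 P2=NH3
Op 6: best P0=NH3 P1=NH3 P2=NH3
Op 7: best P0=NH3 P1=NH3 P2=NH3
Op 8: best P0=NH3 P1=NH3 P2=NH3
Op 9: best P0=NH3 P1=NH3 P2=NH1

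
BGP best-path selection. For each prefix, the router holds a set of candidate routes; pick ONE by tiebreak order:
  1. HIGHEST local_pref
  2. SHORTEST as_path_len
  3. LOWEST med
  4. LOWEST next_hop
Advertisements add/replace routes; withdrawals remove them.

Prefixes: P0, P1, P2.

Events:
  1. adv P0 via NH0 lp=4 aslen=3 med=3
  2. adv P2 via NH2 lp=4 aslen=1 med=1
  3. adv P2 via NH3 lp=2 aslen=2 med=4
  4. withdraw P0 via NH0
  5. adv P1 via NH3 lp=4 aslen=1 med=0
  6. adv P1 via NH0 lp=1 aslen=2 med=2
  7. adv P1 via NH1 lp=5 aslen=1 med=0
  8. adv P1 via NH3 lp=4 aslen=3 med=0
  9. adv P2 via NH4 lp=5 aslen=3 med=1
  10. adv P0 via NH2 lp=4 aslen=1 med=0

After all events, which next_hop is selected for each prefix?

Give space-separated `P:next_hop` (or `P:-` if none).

Answer: P0:NH2 P1:NH1 P2:NH4

Derivation:
Op 1: best P0=NH0 P1=- P2=-
Op 2: best P0=NH0 P1=- P2=NH2
Op 3: best P0=NH0 P1=- P2=NH2
Op 4: best P0=- P1=- P2=NH2
Op 5: best P0=- P1=NH3 P2=NH2
Op 6: best P0=- P1=NH3 P2=NH2
Op 7: best P0=- P1=NH1 P2=NH2
Op 8: best P0=- P1=NH1 P2=NH2
Op 9: best P0=- P1=NH1 P2=NH4
Op 10: best P0=NH2 P1=NH1 P2=NH4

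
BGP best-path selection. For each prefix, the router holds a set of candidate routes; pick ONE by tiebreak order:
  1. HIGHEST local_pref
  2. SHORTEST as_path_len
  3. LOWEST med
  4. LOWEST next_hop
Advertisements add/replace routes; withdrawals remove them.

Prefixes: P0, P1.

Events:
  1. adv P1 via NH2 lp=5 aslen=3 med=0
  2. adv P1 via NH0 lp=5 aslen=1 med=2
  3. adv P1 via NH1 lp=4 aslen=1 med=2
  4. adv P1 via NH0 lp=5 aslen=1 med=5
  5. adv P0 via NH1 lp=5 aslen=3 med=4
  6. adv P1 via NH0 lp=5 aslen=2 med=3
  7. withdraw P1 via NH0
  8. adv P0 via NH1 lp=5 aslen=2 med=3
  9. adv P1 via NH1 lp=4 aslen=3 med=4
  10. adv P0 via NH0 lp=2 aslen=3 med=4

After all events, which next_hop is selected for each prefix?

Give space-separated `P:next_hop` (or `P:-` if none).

Answer: P0:NH1 P1:NH2

Derivation:
Op 1: best P0=- P1=NH2
Op 2: best P0=- P1=NH0
Op 3: best P0=- P1=NH0
Op 4: best P0=- P1=NH0
Op 5: best P0=NH1 P1=NH0
Op 6: best P0=NH1 P1=NH0
Op 7: best P0=NH1 P1=NH2
Op 8: best P0=NH1 P1=NH2
Op 9: best P0=NH1 P1=NH2
Op 10: best P0=NH1 P1=NH2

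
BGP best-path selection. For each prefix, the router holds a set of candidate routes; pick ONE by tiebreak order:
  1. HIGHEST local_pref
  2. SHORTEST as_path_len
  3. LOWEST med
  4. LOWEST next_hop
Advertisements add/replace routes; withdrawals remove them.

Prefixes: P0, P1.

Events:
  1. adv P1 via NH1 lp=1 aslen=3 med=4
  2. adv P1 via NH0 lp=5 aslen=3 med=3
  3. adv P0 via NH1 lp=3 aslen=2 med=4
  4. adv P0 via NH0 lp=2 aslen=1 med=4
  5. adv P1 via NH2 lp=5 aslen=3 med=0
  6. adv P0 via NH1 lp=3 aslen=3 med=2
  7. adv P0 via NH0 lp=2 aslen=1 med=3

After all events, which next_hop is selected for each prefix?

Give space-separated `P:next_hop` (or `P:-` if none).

Answer: P0:NH1 P1:NH2

Derivation:
Op 1: best P0=- P1=NH1
Op 2: best P0=- P1=NH0
Op 3: best P0=NH1 P1=NH0
Op 4: best P0=NH1 P1=NH0
Op 5: best P0=NH1 P1=NH2
Op 6: best P0=NH1 P1=NH2
Op 7: best P0=NH1 P1=NH2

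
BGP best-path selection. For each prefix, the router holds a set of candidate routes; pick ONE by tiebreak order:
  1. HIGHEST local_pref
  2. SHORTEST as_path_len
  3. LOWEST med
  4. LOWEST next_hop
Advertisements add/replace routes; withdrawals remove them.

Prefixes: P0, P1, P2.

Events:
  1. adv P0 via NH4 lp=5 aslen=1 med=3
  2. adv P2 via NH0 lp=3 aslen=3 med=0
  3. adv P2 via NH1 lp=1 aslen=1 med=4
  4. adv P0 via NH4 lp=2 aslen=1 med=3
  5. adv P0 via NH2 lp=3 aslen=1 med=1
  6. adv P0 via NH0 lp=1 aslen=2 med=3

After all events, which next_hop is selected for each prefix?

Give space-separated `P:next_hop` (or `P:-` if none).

Op 1: best P0=NH4 P1=- P2=-
Op 2: best P0=NH4 P1=- P2=NH0
Op 3: best P0=NH4 P1=- P2=NH0
Op 4: best P0=NH4 P1=- P2=NH0
Op 5: best P0=NH2 P1=- P2=NH0
Op 6: best P0=NH2 P1=- P2=NH0

Answer: P0:NH2 P1:- P2:NH0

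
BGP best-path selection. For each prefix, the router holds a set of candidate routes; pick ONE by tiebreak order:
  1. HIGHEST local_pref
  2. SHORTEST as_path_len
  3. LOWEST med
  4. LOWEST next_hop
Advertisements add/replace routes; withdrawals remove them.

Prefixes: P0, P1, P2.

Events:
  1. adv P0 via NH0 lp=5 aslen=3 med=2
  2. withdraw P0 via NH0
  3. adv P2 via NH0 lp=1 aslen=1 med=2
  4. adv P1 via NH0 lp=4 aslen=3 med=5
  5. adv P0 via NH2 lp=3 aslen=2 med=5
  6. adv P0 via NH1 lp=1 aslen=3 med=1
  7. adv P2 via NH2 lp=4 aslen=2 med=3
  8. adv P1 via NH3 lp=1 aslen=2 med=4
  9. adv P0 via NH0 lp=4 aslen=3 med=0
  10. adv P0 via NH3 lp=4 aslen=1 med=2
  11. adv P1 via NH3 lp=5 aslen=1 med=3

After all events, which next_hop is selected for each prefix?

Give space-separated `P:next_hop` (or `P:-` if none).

Answer: P0:NH3 P1:NH3 P2:NH2

Derivation:
Op 1: best P0=NH0 P1=- P2=-
Op 2: best P0=- P1=- P2=-
Op 3: best P0=- P1=- P2=NH0
Op 4: best P0=- P1=NH0 P2=NH0
Op 5: best P0=NH2 P1=NH0 P2=NH0
Op 6: best P0=NH2 P1=NH0 P2=NH0
Op 7: best P0=NH2 P1=NH0 P2=NH2
Op 8: best P0=NH2 P1=NH0 P2=NH2
Op 9: best P0=NH0 P1=NH0 P2=NH2
Op 10: best P0=NH3 P1=NH0 P2=NH2
Op 11: best P0=NH3 P1=NH3 P2=NH2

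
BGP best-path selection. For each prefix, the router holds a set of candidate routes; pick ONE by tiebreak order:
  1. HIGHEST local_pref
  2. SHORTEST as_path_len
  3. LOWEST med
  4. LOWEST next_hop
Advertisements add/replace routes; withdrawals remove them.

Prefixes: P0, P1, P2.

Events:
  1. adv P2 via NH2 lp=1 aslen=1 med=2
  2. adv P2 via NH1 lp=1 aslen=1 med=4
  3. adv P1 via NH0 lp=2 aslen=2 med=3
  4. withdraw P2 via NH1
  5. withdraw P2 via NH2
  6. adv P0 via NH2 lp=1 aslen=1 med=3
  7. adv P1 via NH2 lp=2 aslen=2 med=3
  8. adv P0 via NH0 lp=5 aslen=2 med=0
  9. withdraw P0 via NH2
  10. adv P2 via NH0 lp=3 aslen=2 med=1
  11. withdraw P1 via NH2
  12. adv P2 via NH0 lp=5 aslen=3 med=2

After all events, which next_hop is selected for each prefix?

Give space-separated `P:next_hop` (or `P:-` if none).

Answer: P0:NH0 P1:NH0 P2:NH0

Derivation:
Op 1: best P0=- P1=- P2=NH2
Op 2: best P0=- P1=- P2=NH2
Op 3: best P0=- P1=NH0 P2=NH2
Op 4: best P0=- P1=NH0 P2=NH2
Op 5: best P0=- P1=NH0 P2=-
Op 6: best P0=NH2 P1=NH0 P2=-
Op 7: best P0=NH2 P1=NH0 P2=-
Op 8: best P0=NH0 P1=NH0 P2=-
Op 9: best P0=NH0 P1=NH0 P2=-
Op 10: best P0=NH0 P1=NH0 P2=NH0
Op 11: best P0=NH0 P1=NH0 P2=NH0
Op 12: best P0=NH0 P1=NH0 P2=NH0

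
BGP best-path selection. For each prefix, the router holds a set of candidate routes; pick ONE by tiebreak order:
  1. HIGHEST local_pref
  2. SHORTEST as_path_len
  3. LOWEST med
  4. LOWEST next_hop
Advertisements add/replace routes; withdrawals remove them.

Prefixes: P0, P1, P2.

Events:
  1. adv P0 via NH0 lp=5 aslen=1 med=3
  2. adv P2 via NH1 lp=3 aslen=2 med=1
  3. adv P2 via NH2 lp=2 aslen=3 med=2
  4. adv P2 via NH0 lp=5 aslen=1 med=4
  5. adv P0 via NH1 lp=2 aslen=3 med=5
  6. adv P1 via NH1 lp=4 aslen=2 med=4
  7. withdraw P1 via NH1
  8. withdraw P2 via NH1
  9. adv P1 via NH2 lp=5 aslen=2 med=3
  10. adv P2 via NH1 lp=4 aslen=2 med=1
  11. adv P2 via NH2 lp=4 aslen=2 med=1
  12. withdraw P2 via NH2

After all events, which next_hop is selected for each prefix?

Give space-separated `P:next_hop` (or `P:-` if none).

Op 1: best P0=NH0 P1=- P2=-
Op 2: best P0=NH0 P1=- P2=NH1
Op 3: best P0=NH0 P1=- P2=NH1
Op 4: best P0=NH0 P1=- P2=NH0
Op 5: best P0=NH0 P1=- P2=NH0
Op 6: best P0=NH0 P1=NH1 P2=NH0
Op 7: best P0=NH0 P1=- P2=NH0
Op 8: best P0=NH0 P1=- P2=NH0
Op 9: best P0=NH0 P1=NH2 P2=NH0
Op 10: best P0=NH0 P1=NH2 P2=NH0
Op 11: best P0=NH0 P1=NH2 P2=NH0
Op 12: best P0=NH0 P1=NH2 P2=NH0

Answer: P0:NH0 P1:NH2 P2:NH0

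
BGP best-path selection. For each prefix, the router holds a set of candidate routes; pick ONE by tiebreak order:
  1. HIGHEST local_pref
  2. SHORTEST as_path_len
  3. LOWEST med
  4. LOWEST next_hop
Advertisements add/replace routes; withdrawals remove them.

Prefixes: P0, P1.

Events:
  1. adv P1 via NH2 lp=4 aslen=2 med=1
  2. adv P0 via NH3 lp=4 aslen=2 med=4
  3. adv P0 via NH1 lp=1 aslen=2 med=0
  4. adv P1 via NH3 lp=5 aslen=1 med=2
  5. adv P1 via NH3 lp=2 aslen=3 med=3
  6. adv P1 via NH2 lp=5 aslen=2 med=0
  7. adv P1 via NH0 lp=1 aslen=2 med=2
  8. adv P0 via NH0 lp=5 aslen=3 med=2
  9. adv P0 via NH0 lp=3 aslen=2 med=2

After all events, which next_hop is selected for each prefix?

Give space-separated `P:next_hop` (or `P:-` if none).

Op 1: best P0=- P1=NH2
Op 2: best P0=NH3 P1=NH2
Op 3: best P0=NH3 P1=NH2
Op 4: best P0=NH3 P1=NH3
Op 5: best P0=NH3 P1=NH2
Op 6: best P0=NH3 P1=NH2
Op 7: best P0=NH3 P1=NH2
Op 8: best P0=NH0 P1=NH2
Op 9: best P0=NH3 P1=NH2

Answer: P0:NH3 P1:NH2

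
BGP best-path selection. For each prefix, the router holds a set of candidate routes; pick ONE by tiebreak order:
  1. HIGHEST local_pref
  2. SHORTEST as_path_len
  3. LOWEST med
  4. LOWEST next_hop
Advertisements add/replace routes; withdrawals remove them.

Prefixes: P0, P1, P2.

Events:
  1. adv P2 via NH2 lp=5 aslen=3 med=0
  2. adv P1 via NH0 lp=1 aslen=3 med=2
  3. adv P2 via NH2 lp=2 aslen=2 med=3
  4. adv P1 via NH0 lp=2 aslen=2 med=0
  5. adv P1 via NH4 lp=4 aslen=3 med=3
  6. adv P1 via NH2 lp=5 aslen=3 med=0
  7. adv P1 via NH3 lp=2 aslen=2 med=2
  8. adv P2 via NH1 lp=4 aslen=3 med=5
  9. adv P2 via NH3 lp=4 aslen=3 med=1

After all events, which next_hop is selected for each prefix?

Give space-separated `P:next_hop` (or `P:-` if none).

Op 1: best P0=- P1=- P2=NH2
Op 2: best P0=- P1=NH0 P2=NH2
Op 3: best P0=- P1=NH0 P2=NH2
Op 4: best P0=- P1=NH0 P2=NH2
Op 5: best P0=- P1=NH4 P2=NH2
Op 6: best P0=- P1=NH2 P2=NH2
Op 7: best P0=- P1=NH2 P2=NH2
Op 8: best P0=- P1=NH2 P2=NH1
Op 9: best P0=- P1=NH2 P2=NH3

Answer: P0:- P1:NH2 P2:NH3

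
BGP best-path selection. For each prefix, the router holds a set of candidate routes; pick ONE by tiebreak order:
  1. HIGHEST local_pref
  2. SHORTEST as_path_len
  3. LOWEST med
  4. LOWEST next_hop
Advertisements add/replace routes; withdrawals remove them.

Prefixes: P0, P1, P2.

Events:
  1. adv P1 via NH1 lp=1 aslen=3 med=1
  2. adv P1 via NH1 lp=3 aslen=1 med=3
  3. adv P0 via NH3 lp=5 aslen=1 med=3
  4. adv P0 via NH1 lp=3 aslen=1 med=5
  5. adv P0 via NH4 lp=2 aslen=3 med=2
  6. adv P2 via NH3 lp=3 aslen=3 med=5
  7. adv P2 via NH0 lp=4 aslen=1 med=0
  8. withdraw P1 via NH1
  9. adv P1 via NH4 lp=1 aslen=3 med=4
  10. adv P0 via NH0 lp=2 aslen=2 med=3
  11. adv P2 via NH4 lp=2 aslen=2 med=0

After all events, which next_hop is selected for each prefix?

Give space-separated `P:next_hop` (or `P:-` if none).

Answer: P0:NH3 P1:NH4 P2:NH0

Derivation:
Op 1: best P0=- P1=NH1 P2=-
Op 2: best P0=- P1=NH1 P2=-
Op 3: best P0=NH3 P1=NH1 P2=-
Op 4: best P0=NH3 P1=NH1 P2=-
Op 5: best P0=NH3 P1=NH1 P2=-
Op 6: best P0=NH3 P1=NH1 P2=NH3
Op 7: best P0=NH3 P1=NH1 P2=NH0
Op 8: best P0=NH3 P1=- P2=NH0
Op 9: best P0=NH3 P1=NH4 P2=NH0
Op 10: best P0=NH3 P1=NH4 P2=NH0
Op 11: best P0=NH3 P1=NH4 P2=NH0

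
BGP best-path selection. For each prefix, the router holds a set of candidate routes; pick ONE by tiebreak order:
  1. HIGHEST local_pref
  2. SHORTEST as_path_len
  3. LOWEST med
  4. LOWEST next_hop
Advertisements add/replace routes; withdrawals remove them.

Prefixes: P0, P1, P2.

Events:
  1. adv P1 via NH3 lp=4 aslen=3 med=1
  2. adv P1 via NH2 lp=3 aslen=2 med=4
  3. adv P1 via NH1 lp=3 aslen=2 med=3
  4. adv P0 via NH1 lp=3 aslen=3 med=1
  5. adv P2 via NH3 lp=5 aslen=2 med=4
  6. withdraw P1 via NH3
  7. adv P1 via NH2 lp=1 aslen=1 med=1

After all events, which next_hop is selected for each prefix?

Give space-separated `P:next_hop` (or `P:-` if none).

Op 1: best P0=- P1=NH3 P2=-
Op 2: best P0=- P1=NH3 P2=-
Op 3: best P0=- P1=NH3 P2=-
Op 4: best P0=NH1 P1=NH3 P2=-
Op 5: best P0=NH1 P1=NH3 P2=NH3
Op 6: best P0=NH1 P1=NH1 P2=NH3
Op 7: best P0=NH1 P1=NH1 P2=NH3

Answer: P0:NH1 P1:NH1 P2:NH3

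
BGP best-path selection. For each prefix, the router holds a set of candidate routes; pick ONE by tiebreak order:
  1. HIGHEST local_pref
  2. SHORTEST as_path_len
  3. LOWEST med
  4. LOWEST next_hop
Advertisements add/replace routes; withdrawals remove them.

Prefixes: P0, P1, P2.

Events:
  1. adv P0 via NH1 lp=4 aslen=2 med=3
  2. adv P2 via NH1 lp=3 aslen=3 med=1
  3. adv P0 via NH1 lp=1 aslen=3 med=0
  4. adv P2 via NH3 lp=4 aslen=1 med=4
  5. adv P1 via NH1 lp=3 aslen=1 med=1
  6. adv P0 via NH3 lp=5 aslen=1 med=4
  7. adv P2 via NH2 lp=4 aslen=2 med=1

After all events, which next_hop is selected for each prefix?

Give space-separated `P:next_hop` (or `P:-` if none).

Op 1: best P0=NH1 P1=- P2=-
Op 2: best P0=NH1 P1=- P2=NH1
Op 3: best P0=NH1 P1=- P2=NH1
Op 4: best P0=NH1 P1=- P2=NH3
Op 5: best P0=NH1 P1=NH1 P2=NH3
Op 6: best P0=NH3 P1=NH1 P2=NH3
Op 7: best P0=NH3 P1=NH1 P2=NH3

Answer: P0:NH3 P1:NH1 P2:NH3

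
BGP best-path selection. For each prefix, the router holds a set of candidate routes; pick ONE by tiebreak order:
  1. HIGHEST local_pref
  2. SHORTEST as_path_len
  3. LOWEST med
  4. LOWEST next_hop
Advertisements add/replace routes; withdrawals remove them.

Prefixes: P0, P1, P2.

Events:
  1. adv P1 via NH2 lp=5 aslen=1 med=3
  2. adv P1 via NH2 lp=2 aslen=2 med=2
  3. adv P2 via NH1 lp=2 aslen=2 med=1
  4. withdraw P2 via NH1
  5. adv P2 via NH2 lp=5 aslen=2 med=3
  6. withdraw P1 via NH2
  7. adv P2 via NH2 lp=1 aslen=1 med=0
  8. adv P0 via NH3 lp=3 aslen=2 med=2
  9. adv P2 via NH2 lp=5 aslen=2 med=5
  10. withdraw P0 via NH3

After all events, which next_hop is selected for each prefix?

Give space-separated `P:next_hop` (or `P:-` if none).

Answer: P0:- P1:- P2:NH2

Derivation:
Op 1: best P0=- P1=NH2 P2=-
Op 2: best P0=- P1=NH2 P2=-
Op 3: best P0=- P1=NH2 P2=NH1
Op 4: best P0=- P1=NH2 P2=-
Op 5: best P0=- P1=NH2 P2=NH2
Op 6: best P0=- P1=- P2=NH2
Op 7: best P0=- P1=- P2=NH2
Op 8: best P0=NH3 P1=- P2=NH2
Op 9: best P0=NH3 P1=- P2=NH2
Op 10: best P0=- P1=- P2=NH2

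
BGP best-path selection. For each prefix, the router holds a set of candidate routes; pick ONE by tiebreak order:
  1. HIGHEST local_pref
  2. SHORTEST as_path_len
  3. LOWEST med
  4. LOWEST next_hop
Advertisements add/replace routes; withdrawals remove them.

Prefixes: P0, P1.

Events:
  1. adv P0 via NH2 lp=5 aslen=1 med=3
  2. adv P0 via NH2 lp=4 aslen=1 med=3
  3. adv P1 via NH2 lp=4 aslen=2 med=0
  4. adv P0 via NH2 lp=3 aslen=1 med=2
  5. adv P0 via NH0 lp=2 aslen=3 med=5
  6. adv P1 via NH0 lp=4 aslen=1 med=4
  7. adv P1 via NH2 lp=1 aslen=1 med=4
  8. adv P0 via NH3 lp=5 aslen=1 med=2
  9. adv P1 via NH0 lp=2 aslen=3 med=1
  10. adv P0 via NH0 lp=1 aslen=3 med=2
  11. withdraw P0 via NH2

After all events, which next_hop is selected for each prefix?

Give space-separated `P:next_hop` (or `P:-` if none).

Op 1: best P0=NH2 P1=-
Op 2: best P0=NH2 P1=-
Op 3: best P0=NH2 P1=NH2
Op 4: best P0=NH2 P1=NH2
Op 5: best P0=NH2 P1=NH2
Op 6: best P0=NH2 P1=NH0
Op 7: best P0=NH2 P1=NH0
Op 8: best P0=NH3 P1=NH0
Op 9: best P0=NH3 P1=NH0
Op 10: best P0=NH3 P1=NH0
Op 11: best P0=NH3 P1=NH0

Answer: P0:NH3 P1:NH0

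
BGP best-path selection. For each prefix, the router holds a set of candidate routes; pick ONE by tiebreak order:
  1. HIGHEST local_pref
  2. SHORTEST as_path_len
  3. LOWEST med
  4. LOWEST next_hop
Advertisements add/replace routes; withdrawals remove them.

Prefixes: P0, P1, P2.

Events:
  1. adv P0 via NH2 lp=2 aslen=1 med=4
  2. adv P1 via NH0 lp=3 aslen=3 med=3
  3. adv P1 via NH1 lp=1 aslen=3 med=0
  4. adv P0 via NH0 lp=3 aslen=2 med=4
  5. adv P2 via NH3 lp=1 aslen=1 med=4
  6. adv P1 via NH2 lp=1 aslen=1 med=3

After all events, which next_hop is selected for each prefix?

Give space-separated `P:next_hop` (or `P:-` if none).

Answer: P0:NH0 P1:NH0 P2:NH3

Derivation:
Op 1: best P0=NH2 P1=- P2=-
Op 2: best P0=NH2 P1=NH0 P2=-
Op 3: best P0=NH2 P1=NH0 P2=-
Op 4: best P0=NH0 P1=NH0 P2=-
Op 5: best P0=NH0 P1=NH0 P2=NH3
Op 6: best P0=NH0 P1=NH0 P2=NH3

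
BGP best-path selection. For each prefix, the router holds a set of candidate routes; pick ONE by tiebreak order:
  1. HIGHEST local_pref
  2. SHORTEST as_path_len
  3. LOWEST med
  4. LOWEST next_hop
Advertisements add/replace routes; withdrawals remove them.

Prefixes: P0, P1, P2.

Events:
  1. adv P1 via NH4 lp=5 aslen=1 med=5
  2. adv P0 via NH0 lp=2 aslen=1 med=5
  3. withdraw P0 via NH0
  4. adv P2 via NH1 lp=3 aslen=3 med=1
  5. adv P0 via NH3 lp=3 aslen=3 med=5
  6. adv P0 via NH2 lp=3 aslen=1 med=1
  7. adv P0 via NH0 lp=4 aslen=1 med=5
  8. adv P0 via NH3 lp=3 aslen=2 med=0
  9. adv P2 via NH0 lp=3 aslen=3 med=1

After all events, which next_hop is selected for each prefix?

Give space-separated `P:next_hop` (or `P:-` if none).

Answer: P0:NH0 P1:NH4 P2:NH0

Derivation:
Op 1: best P0=- P1=NH4 P2=-
Op 2: best P0=NH0 P1=NH4 P2=-
Op 3: best P0=- P1=NH4 P2=-
Op 4: best P0=- P1=NH4 P2=NH1
Op 5: best P0=NH3 P1=NH4 P2=NH1
Op 6: best P0=NH2 P1=NH4 P2=NH1
Op 7: best P0=NH0 P1=NH4 P2=NH1
Op 8: best P0=NH0 P1=NH4 P2=NH1
Op 9: best P0=NH0 P1=NH4 P2=NH0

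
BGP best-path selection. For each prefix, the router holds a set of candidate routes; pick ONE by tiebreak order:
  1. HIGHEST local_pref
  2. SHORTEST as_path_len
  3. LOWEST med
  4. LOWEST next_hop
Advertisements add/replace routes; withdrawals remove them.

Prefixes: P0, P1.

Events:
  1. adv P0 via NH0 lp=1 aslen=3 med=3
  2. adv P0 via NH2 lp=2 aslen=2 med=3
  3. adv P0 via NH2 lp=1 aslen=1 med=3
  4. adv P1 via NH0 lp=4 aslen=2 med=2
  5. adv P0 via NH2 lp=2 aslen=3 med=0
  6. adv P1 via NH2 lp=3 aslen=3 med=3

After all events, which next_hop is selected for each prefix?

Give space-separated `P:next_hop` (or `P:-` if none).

Op 1: best P0=NH0 P1=-
Op 2: best P0=NH2 P1=-
Op 3: best P0=NH2 P1=-
Op 4: best P0=NH2 P1=NH0
Op 5: best P0=NH2 P1=NH0
Op 6: best P0=NH2 P1=NH0

Answer: P0:NH2 P1:NH0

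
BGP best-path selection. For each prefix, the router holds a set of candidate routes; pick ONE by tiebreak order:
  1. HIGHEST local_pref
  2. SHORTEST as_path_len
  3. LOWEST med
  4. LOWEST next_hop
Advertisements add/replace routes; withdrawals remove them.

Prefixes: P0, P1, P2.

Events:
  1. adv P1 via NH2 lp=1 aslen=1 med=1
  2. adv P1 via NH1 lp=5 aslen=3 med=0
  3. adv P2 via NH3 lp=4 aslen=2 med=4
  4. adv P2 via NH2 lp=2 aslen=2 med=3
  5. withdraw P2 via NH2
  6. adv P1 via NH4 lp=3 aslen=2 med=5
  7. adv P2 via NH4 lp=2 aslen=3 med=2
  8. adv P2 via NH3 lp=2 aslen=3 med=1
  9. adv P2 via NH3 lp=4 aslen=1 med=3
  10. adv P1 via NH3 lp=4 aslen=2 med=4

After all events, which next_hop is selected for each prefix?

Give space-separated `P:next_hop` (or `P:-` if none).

Answer: P0:- P1:NH1 P2:NH3

Derivation:
Op 1: best P0=- P1=NH2 P2=-
Op 2: best P0=- P1=NH1 P2=-
Op 3: best P0=- P1=NH1 P2=NH3
Op 4: best P0=- P1=NH1 P2=NH3
Op 5: best P0=- P1=NH1 P2=NH3
Op 6: best P0=- P1=NH1 P2=NH3
Op 7: best P0=- P1=NH1 P2=NH3
Op 8: best P0=- P1=NH1 P2=NH3
Op 9: best P0=- P1=NH1 P2=NH3
Op 10: best P0=- P1=NH1 P2=NH3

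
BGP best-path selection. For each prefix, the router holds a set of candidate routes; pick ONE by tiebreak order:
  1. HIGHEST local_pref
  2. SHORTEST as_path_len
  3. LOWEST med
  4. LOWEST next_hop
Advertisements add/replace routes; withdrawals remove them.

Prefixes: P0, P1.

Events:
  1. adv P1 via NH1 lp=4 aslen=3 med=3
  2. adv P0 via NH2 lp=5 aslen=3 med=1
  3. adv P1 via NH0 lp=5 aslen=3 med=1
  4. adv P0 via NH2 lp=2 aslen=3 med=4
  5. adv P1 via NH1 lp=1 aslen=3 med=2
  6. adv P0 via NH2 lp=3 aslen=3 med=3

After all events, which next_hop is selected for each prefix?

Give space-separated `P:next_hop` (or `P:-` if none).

Op 1: best P0=- P1=NH1
Op 2: best P0=NH2 P1=NH1
Op 3: best P0=NH2 P1=NH0
Op 4: best P0=NH2 P1=NH0
Op 5: best P0=NH2 P1=NH0
Op 6: best P0=NH2 P1=NH0

Answer: P0:NH2 P1:NH0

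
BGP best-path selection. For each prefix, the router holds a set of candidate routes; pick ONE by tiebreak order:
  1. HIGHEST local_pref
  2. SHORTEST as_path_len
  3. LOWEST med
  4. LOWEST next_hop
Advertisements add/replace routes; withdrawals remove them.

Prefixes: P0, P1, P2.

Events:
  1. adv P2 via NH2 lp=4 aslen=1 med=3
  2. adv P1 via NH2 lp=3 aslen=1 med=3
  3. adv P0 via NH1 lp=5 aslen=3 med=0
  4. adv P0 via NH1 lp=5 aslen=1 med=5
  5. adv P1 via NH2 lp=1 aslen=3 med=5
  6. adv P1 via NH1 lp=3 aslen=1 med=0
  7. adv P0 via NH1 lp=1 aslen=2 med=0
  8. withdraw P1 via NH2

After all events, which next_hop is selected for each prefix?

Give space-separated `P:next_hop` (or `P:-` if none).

Op 1: best P0=- P1=- P2=NH2
Op 2: best P0=- P1=NH2 P2=NH2
Op 3: best P0=NH1 P1=NH2 P2=NH2
Op 4: best P0=NH1 P1=NH2 P2=NH2
Op 5: best P0=NH1 P1=NH2 P2=NH2
Op 6: best P0=NH1 P1=NH1 P2=NH2
Op 7: best P0=NH1 P1=NH1 P2=NH2
Op 8: best P0=NH1 P1=NH1 P2=NH2

Answer: P0:NH1 P1:NH1 P2:NH2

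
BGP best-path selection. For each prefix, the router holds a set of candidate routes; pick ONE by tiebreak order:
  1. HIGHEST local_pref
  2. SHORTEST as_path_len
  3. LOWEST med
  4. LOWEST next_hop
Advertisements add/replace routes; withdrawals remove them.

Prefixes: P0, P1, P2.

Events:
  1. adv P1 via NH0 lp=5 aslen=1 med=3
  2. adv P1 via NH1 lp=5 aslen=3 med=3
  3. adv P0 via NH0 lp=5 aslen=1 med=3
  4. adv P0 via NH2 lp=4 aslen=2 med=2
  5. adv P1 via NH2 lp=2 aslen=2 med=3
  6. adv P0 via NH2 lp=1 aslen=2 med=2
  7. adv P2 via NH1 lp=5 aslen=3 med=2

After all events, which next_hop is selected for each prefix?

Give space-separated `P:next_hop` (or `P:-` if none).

Op 1: best P0=- P1=NH0 P2=-
Op 2: best P0=- P1=NH0 P2=-
Op 3: best P0=NH0 P1=NH0 P2=-
Op 4: best P0=NH0 P1=NH0 P2=-
Op 5: best P0=NH0 P1=NH0 P2=-
Op 6: best P0=NH0 P1=NH0 P2=-
Op 7: best P0=NH0 P1=NH0 P2=NH1

Answer: P0:NH0 P1:NH0 P2:NH1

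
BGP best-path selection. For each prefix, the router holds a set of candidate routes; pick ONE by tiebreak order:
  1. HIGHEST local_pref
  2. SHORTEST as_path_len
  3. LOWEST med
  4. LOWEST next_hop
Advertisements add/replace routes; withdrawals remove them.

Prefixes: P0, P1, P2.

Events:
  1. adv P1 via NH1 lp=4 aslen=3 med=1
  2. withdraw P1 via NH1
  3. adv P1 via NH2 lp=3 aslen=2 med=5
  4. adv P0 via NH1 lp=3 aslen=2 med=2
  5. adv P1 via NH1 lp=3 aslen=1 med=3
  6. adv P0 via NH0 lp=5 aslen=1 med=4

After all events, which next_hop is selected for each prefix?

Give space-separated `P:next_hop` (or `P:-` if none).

Answer: P0:NH0 P1:NH1 P2:-

Derivation:
Op 1: best P0=- P1=NH1 P2=-
Op 2: best P0=- P1=- P2=-
Op 3: best P0=- P1=NH2 P2=-
Op 4: best P0=NH1 P1=NH2 P2=-
Op 5: best P0=NH1 P1=NH1 P2=-
Op 6: best P0=NH0 P1=NH1 P2=-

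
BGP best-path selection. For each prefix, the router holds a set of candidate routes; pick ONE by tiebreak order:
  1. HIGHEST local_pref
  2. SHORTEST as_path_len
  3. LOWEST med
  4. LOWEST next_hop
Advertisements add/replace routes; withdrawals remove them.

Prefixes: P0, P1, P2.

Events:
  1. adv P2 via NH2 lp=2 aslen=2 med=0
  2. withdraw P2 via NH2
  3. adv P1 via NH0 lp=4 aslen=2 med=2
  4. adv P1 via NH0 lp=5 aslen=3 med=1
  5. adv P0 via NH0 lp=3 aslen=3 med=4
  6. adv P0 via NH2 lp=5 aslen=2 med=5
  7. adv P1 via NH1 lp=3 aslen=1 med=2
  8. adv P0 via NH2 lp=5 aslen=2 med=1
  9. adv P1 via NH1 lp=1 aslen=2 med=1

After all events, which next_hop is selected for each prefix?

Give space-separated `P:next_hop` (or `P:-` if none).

Op 1: best P0=- P1=- P2=NH2
Op 2: best P0=- P1=- P2=-
Op 3: best P0=- P1=NH0 P2=-
Op 4: best P0=- P1=NH0 P2=-
Op 5: best P0=NH0 P1=NH0 P2=-
Op 6: best P0=NH2 P1=NH0 P2=-
Op 7: best P0=NH2 P1=NH0 P2=-
Op 8: best P0=NH2 P1=NH0 P2=-
Op 9: best P0=NH2 P1=NH0 P2=-

Answer: P0:NH2 P1:NH0 P2:-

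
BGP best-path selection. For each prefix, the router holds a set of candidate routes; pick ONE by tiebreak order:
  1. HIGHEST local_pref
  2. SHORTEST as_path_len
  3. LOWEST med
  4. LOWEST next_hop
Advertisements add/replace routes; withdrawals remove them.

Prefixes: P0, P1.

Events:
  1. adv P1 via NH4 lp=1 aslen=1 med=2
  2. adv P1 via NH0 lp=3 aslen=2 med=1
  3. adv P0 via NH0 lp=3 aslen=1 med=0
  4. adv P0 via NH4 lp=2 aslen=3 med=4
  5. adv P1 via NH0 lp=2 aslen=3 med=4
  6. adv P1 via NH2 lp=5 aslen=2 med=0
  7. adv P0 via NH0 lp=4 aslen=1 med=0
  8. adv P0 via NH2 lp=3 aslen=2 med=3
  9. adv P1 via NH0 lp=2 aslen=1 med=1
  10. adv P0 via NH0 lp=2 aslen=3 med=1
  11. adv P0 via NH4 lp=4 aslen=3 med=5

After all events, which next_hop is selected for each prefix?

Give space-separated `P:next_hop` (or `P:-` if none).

Answer: P0:NH4 P1:NH2

Derivation:
Op 1: best P0=- P1=NH4
Op 2: best P0=- P1=NH0
Op 3: best P0=NH0 P1=NH0
Op 4: best P0=NH0 P1=NH0
Op 5: best P0=NH0 P1=NH0
Op 6: best P0=NH0 P1=NH2
Op 7: best P0=NH0 P1=NH2
Op 8: best P0=NH0 P1=NH2
Op 9: best P0=NH0 P1=NH2
Op 10: best P0=NH2 P1=NH2
Op 11: best P0=NH4 P1=NH2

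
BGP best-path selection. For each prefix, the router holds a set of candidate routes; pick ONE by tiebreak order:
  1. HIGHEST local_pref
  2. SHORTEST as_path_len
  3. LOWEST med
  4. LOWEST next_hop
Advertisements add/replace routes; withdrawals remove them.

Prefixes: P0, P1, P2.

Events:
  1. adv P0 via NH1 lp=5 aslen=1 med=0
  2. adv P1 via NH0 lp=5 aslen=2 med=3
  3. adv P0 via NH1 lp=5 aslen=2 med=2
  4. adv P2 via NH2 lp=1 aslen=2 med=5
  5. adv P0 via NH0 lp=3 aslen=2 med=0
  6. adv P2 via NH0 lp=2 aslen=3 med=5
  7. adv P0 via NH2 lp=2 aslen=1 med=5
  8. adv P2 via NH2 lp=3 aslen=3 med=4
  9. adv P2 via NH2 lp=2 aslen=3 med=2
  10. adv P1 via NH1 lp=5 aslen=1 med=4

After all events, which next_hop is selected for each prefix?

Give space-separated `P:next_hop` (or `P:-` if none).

Answer: P0:NH1 P1:NH1 P2:NH2

Derivation:
Op 1: best P0=NH1 P1=- P2=-
Op 2: best P0=NH1 P1=NH0 P2=-
Op 3: best P0=NH1 P1=NH0 P2=-
Op 4: best P0=NH1 P1=NH0 P2=NH2
Op 5: best P0=NH1 P1=NH0 P2=NH2
Op 6: best P0=NH1 P1=NH0 P2=NH0
Op 7: best P0=NH1 P1=NH0 P2=NH0
Op 8: best P0=NH1 P1=NH0 P2=NH2
Op 9: best P0=NH1 P1=NH0 P2=NH2
Op 10: best P0=NH1 P1=NH1 P2=NH2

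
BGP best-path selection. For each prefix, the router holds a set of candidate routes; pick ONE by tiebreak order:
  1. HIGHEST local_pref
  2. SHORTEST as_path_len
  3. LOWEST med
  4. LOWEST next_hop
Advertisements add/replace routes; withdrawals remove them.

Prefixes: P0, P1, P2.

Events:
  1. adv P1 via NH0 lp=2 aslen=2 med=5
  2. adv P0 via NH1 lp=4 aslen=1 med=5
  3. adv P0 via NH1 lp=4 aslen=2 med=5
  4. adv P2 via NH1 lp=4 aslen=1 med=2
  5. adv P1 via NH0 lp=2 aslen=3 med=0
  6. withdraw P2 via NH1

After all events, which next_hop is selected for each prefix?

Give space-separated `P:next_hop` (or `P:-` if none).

Answer: P0:NH1 P1:NH0 P2:-

Derivation:
Op 1: best P0=- P1=NH0 P2=-
Op 2: best P0=NH1 P1=NH0 P2=-
Op 3: best P0=NH1 P1=NH0 P2=-
Op 4: best P0=NH1 P1=NH0 P2=NH1
Op 5: best P0=NH1 P1=NH0 P2=NH1
Op 6: best P0=NH1 P1=NH0 P2=-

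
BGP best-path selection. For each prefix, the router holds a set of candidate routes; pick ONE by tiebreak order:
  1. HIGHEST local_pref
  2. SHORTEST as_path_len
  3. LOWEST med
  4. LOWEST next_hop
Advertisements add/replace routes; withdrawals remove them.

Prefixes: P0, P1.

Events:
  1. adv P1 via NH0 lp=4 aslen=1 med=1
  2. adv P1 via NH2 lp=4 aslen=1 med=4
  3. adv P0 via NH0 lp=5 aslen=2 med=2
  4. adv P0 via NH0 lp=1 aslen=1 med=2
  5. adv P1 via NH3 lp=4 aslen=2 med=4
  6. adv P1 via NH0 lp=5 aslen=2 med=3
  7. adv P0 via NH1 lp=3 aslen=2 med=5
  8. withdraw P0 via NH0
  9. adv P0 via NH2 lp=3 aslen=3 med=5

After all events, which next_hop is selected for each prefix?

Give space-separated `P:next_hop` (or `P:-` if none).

Op 1: best P0=- P1=NH0
Op 2: best P0=- P1=NH0
Op 3: best P0=NH0 P1=NH0
Op 4: best P0=NH0 P1=NH0
Op 5: best P0=NH0 P1=NH0
Op 6: best P0=NH0 P1=NH0
Op 7: best P0=NH1 P1=NH0
Op 8: best P0=NH1 P1=NH0
Op 9: best P0=NH1 P1=NH0

Answer: P0:NH1 P1:NH0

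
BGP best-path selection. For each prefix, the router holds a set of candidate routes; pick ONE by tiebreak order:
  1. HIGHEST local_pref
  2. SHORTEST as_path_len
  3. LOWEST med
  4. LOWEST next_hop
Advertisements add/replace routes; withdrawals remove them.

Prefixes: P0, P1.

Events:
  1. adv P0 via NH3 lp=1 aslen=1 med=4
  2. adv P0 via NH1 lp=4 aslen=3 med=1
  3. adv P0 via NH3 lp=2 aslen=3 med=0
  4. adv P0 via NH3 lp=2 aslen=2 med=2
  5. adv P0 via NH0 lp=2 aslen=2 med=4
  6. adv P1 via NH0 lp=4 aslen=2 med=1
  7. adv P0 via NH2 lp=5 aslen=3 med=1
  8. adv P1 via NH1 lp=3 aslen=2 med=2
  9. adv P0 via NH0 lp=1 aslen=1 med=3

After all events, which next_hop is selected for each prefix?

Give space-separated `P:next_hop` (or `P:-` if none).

Answer: P0:NH2 P1:NH0

Derivation:
Op 1: best P0=NH3 P1=-
Op 2: best P0=NH1 P1=-
Op 3: best P0=NH1 P1=-
Op 4: best P0=NH1 P1=-
Op 5: best P0=NH1 P1=-
Op 6: best P0=NH1 P1=NH0
Op 7: best P0=NH2 P1=NH0
Op 8: best P0=NH2 P1=NH0
Op 9: best P0=NH2 P1=NH0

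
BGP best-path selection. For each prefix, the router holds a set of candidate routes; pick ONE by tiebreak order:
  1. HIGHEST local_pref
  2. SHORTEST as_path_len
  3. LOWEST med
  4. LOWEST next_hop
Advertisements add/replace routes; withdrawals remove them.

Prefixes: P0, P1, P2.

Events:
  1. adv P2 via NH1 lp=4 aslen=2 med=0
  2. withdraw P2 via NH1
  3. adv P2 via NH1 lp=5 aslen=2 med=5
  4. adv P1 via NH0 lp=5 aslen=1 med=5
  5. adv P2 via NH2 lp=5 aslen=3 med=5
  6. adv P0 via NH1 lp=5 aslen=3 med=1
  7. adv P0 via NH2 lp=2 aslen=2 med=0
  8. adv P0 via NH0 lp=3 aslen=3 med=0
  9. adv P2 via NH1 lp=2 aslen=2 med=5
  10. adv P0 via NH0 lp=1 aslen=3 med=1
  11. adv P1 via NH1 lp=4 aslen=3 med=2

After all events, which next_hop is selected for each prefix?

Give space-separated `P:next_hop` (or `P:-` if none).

Op 1: best P0=- P1=- P2=NH1
Op 2: best P0=- P1=- P2=-
Op 3: best P0=- P1=- P2=NH1
Op 4: best P0=- P1=NH0 P2=NH1
Op 5: best P0=- P1=NH0 P2=NH1
Op 6: best P0=NH1 P1=NH0 P2=NH1
Op 7: best P0=NH1 P1=NH0 P2=NH1
Op 8: best P0=NH1 P1=NH0 P2=NH1
Op 9: best P0=NH1 P1=NH0 P2=NH2
Op 10: best P0=NH1 P1=NH0 P2=NH2
Op 11: best P0=NH1 P1=NH0 P2=NH2

Answer: P0:NH1 P1:NH0 P2:NH2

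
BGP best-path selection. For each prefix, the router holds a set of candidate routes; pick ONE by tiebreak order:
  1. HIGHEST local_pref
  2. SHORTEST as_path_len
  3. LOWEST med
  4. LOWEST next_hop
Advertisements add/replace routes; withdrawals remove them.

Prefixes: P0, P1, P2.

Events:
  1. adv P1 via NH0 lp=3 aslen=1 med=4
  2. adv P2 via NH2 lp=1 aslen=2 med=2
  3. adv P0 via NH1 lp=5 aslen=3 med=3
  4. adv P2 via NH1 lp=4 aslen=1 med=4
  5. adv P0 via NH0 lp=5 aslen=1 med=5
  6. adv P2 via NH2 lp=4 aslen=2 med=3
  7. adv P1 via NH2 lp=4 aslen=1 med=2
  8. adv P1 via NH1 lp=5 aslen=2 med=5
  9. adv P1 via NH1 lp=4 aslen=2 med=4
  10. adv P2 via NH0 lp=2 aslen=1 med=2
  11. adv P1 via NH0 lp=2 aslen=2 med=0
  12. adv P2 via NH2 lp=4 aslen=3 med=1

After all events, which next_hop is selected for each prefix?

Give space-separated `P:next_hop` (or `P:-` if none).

Answer: P0:NH0 P1:NH2 P2:NH1

Derivation:
Op 1: best P0=- P1=NH0 P2=-
Op 2: best P0=- P1=NH0 P2=NH2
Op 3: best P0=NH1 P1=NH0 P2=NH2
Op 4: best P0=NH1 P1=NH0 P2=NH1
Op 5: best P0=NH0 P1=NH0 P2=NH1
Op 6: best P0=NH0 P1=NH0 P2=NH1
Op 7: best P0=NH0 P1=NH2 P2=NH1
Op 8: best P0=NH0 P1=NH1 P2=NH1
Op 9: best P0=NH0 P1=NH2 P2=NH1
Op 10: best P0=NH0 P1=NH2 P2=NH1
Op 11: best P0=NH0 P1=NH2 P2=NH1
Op 12: best P0=NH0 P1=NH2 P2=NH1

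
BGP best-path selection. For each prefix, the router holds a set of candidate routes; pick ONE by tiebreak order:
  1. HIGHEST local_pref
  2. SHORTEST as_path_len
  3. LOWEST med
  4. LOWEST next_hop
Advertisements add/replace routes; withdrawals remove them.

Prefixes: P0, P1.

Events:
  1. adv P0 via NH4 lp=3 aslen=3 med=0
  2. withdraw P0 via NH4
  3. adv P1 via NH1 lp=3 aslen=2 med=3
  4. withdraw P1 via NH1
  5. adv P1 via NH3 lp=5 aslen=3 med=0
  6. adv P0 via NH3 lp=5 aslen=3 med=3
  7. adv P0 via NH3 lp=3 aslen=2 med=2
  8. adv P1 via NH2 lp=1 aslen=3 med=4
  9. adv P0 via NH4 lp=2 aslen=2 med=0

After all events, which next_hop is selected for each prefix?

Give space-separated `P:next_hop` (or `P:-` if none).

Answer: P0:NH3 P1:NH3

Derivation:
Op 1: best P0=NH4 P1=-
Op 2: best P0=- P1=-
Op 3: best P0=- P1=NH1
Op 4: best P0=- P1=-
Op 5: best P0=- P1=NH3
Op 6: best P0=NH3 P1=NH3
Op 7: best P0=NH3 P1=NH3
Op 8: best P0=NH3 P1=NH3
Op 9: best P0=NH3 P1=NH3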